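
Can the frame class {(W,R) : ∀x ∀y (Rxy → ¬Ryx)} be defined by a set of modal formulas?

If a class were modally definable it would be closed under surjective bounded morphisms (Goldblatt–Thomason).
The 3-cycle (worlds w0,w1,w2 with w0→w1→w2→w0) is asymmetric. Mapping every world to a single reflexive point • is a surjective bounded morphism, and the reflexive point is not asymmetric (R•• but asymmetry requires ¬R••).
So no modal formula (or set of formulas) defines exactly the asymmetric frames.

Not modally definable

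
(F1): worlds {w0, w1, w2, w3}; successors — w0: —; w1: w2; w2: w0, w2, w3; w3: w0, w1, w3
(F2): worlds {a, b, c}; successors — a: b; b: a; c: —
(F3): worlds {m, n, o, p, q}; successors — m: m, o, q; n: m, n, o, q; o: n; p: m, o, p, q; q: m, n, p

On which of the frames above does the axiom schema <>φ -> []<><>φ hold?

(F2)

This is the axiom for a generalized confluence (Geach) condition; its first-order frame correspondent is forall x forall y forall z ((xRy & xRz) -> exists w (y = w & z R^2 w)).
(F1): fails — w2Rw0, w2Rw0 but no w with w0=w and w0R²w.
(F2): holds.
(F3): fails — pRp, pRo but no w with p=w and oR²w.
Valid on: (F2).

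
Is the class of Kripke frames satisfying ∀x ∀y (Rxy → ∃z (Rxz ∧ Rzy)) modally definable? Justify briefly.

Yes: it is density, defined by the C4 schema □□p → □p.
Suppose □□p→□p is valid. Take Rxy and set V(p)={w : xR²w}. Then □□p at x, so □p at x, so p at y, i.e. ∃z(Rxz∧Rzy).

Yes — defined by □□p → □p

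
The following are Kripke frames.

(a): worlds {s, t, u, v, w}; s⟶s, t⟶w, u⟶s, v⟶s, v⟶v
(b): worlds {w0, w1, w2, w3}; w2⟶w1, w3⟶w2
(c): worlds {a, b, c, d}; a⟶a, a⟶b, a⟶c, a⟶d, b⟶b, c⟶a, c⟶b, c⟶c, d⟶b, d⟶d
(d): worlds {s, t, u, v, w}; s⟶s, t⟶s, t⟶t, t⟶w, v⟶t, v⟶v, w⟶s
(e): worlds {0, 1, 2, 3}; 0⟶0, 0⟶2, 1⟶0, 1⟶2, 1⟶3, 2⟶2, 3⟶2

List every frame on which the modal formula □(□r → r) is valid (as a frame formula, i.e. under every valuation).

(c)

The schema corresponds to shift-reflexivity: ∀x ∀y (Rxy → Ryy).
(a): fails — Rtw but not Rww.
(b): fails — Rw3w2 but not Rw2w2.
(c): ✓.
(d): fails — Rtw but not Rww.
(e): fails — R13 but not R33.
Valid on: (c).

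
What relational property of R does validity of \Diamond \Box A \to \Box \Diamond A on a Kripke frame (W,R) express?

convergence

Suppose ◇□A→□◇A is valid. Take Rxy, Rxz and set V(A)={w : Ryw}. Then □A at y so ◇□A at x, so □◇A at x, so ◇A at z, giving w with Rzw and Ryw.
Conversely, on a frame with convergence the schema holds at every world under every valuation.
Frame condition: \forall x \forall y \forall z (Rxy \wedge Rxz \to \exists w (Ryw \wedge Rzw)).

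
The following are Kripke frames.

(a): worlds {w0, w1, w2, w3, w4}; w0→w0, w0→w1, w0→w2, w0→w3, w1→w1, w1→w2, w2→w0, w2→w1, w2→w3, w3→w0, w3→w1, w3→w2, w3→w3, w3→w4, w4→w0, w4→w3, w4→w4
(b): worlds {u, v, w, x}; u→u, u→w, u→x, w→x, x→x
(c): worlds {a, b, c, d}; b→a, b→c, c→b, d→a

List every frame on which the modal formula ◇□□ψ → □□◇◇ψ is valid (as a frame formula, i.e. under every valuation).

The schema corresponds to a generalized confluence (Geach) condition: ∀x ∀y ∀z ((xRy ∧ xR²z) → ∃w (yR²w ∧ zR²w)).
(a): condition met.
(b): condition met.
(c): fails — bRa, bR²b but no w with aR²w and bR²w.
Valid on: (a), (b).

(a), (b)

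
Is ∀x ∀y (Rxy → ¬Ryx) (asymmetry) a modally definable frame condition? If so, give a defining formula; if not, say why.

No — not modally definable

Modal frame validity is preserved under surjective bounded morphisms.
The 3-cycle (worlds 0,1,2 with 0→1→2→0) is asymmetric. Mapping every world to a single reflexive point • is a surjective bounded morphism, and the reflexive point is not asymmetric (R•• but asymmetry requires ¬R••).
So no modal formula (or set of formulas) defines exactly the asymmetric frames.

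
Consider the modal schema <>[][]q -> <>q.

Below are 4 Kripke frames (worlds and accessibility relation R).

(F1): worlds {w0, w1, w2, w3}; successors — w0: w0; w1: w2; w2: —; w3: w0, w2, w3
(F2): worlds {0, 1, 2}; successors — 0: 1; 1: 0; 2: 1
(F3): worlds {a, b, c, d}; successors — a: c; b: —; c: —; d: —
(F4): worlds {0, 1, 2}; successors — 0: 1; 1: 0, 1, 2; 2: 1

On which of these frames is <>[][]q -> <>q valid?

The schema corresponds to a generalized confluence (Geach) condition: forall x forall y (xRy -> exists w (y R^2 w & xRw)).
(F1): fails — w1Rw2 but no w with w2R²w and w1Rw.
(F2): ✓.
(F3): fails — aRc but no w with cR²w and aRw.
(F4): ✓.
Valid on: (F2), (F4).

(F2), (F4)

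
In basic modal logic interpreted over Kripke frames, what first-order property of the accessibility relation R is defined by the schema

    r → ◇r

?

reflexivity

This schema is equivalent to the T axiom □r → r.
It corresponds to reflexivity: ∀x Rxx.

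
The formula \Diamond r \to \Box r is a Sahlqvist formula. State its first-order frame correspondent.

Suppose ◇r→□r is valid. Take Rxy, Rxz and set V(r)={y}. Then ◇r at x, so □r at x, so r at z, i.e. z=y.
Conversely, any frame satisfying \forall x \forall y \forall z (Rxy \wedge Rxz \to y = z) validates the schema.
So the correspondent is partial functionality.

partial functionality: \forall x \forall y \forall z (Rxy \wedge Rxz \to y = z)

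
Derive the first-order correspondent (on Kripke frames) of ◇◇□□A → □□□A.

∀x ∀y ∀z ((xR²y ∧ xR³z) → ∃w (yR²w ∧ z = w))

This is a Sahlqvist (Geach-type) schema ◇^2□^2A → □^3◇^0A.
Minimal-valuation argument: fix x; take any y with xR^2y and any z with xR^3z. Set V(A) to the set of worlds R-reachable from y in exactly 2 steps. Then □^2A holds at y, so the antecedent holds at x; validity forces ◇^0A at z, giving a w with zR^0w and yR^2w.
First-order correspondent: ∀x ∀y ∀z ((xR²y ∧ xR³z) → ∃w (yR²w ∧ z = w)).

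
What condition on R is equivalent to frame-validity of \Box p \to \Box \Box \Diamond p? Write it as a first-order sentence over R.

This is a Sahlqvist (Geach-type) schema ◇^0□^1p → □^2◇^1p.
Minimal-valuation argument: fix x; take any y with xR^0y and any z with xR^2z. Set V(p) to the set of worlds R-reachable from y in exactly 1 step. Then □^1p holds at y, so the antecedent holds at x; validity forces ◇^1p at z, giving a w with zR^1w and yR^1w.
First-order correspondent: \forall x \forall z (x R^2 z \to \exists w (xRw \wedge zRw)).

\forall x \forall z (x R^2 z \to \exists w (xRw \wedge zRw))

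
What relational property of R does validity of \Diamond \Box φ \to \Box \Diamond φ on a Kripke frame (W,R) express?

Suppose ◇□φ→□◇φ is valid. Take Rxy, Rxz and set V(φ)={w : Ryw}. Then □φ at y so ◇□φ at x, so □◇φ at x, so ◇φ at z, giving w with Rzw and Ryw.

convergence: \forall x \forall y \forall z (Rxy \wedge Rxz \to \exists w (Ryw \wedge Rzw))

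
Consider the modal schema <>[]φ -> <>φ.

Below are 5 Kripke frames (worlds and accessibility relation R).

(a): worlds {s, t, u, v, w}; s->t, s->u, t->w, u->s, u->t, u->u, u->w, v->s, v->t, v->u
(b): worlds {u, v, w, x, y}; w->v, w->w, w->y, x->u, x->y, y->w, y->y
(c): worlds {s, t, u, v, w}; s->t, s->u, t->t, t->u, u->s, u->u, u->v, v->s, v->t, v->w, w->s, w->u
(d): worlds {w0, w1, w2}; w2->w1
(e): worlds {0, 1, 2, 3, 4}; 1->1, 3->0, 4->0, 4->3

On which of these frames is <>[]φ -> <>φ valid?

The schema corresponds to a generalized confluence (Geach) condition: forall x forall y (xRy -> exists w (yRw & xRw)).
(a): fails — sRt but no w* with tRw* and sRw*.
(b): fails — wRv but no t with vRt and wRt.
(c): satisfies the condition.
(d): fails — w2Rw1 but no w with w1Rw and w2Rw.
(e): fails — 3R0 but no w with 0Rw and 3Rw.
Valid on: (c).

(c)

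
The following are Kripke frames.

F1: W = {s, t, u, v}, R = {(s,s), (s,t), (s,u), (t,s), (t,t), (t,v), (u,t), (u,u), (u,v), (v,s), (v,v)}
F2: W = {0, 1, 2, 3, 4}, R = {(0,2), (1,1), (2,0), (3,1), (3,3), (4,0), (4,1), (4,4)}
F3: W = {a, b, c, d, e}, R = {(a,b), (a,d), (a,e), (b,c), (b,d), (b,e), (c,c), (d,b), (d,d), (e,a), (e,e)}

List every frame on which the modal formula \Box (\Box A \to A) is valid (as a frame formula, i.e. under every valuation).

This is the axiom for shift-reflexivity; its first-order frame correspondent is \forall x \forall y (Rxy \to Ryy).
F1: condition met.
F2: fails — R02 but not R22.
F3: fails — Rea but not Raa.

F1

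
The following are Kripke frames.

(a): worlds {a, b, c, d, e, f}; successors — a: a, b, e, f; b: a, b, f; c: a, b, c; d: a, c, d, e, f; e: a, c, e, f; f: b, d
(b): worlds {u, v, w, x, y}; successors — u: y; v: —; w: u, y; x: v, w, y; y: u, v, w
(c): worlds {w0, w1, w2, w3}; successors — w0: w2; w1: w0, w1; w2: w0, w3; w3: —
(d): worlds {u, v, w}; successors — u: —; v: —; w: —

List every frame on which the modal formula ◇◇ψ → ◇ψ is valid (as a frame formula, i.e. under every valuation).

(d)

The schema corresponds to transitivity: ∀x ∀y ∀z (Rxy ∧ Ryz → Rxz).
(a): fails — Rdf and Rfb but not Rdb.
(b): fails — Rxw and Rwu but not Rxu.
(c): fails — Rw1w0 and Rw0w2 but not Rw1w2.
(d): ✓.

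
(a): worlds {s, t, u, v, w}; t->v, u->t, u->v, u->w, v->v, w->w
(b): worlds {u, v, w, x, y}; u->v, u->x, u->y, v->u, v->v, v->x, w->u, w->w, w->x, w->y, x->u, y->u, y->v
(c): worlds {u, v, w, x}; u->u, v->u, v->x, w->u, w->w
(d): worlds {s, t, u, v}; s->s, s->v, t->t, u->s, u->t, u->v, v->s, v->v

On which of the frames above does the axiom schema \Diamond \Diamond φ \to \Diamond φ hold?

Frame correspondent (Sahlqvist): \forall x \forall y \forall z (Rxy \wedge Ryz \to Rxz) — i.e. transitivity.
(a): condition met.
(b): fails — Ruv and Rvu but not Ruu.
(c): condition met.
(d): condition met.

(a), (c), (d)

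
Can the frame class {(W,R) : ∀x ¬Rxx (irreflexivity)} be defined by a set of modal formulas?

Not modally definable

Modal frame validity is preserved under surjective bounded morphisms.
The 4-cycle (worlds s,t,u,v with s→t→u→v→s) is irreflexive, and the map sending every world to a single reflexive point • is a surjective bounded morphism (forth: every edge maps to (•,•); back: every world has a successor). So any modal formula valid on the 4-cycle is also valid on the reflexive point, which is not irreflexive.
So the class is not modally definable.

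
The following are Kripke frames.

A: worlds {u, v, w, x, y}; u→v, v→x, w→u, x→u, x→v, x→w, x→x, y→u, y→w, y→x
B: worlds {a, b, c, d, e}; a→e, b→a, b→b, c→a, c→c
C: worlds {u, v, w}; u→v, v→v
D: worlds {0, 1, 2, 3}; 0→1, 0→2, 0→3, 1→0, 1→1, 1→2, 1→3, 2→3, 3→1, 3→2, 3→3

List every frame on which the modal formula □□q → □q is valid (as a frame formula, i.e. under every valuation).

Frame correspondent (Sahlqvist): ∀x ∀y (Rxy → ∃z (Rxz ∧ Rzy)) — i.e. density.
A: fails — Ruv but no z with Ruz and Rzv.
B: fails — Rae but no z with Raz and Rze.
C: holds.
D: holds.
Valid on: C, D.

C, D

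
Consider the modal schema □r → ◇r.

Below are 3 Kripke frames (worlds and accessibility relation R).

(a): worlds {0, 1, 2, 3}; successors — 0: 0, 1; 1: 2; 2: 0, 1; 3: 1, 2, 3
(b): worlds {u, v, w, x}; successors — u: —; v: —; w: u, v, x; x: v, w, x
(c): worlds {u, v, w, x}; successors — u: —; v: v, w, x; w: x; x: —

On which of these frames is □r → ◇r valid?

The schema corresponds to seriality: ∀x ∃y Rxy.
(a): holds.
(b): fails — world u has no successor.
(c): fails — world u has no successor.
Valid on: (a).

(a)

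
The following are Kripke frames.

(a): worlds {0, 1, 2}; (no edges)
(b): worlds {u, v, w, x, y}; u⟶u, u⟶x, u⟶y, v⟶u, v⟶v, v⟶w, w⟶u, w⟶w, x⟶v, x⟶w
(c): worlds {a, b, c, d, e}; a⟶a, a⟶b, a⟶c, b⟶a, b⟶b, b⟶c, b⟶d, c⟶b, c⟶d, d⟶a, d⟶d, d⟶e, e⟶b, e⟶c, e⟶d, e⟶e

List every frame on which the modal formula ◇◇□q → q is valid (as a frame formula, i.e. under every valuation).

This is the axiom for a generalized confluence (Geach) condition; its first-order frame correspondent is ∀x ∀y (xR²y → ∃w (yRw ∧ x = w)).
(a): condition met.
(b): fails — uR²x but no t with xRt and u=t.
(c): fails — aR²c but no w with cRw and a=w.
Valid on: (a).

(a)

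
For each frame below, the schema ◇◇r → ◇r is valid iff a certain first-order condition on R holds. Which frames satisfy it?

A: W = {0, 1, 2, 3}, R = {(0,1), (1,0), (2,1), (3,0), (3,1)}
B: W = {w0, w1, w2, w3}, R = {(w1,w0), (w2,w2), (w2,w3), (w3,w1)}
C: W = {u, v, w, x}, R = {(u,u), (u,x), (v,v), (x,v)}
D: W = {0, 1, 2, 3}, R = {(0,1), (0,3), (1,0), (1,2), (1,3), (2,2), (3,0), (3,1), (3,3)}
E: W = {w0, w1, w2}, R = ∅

The schema corresponds to transitivity: ∀x ∀y ∀z (Rxy ∧ Ryz → Rxz).
A: fails — R10 and R01 but not R11.
B: fails — Rw3w1 and Rw1w0 but not Rw3w0.
C: fails — Rux and Rxv but not Ruv.
D: fails — R10 and R01 but not R11.
E: holds.

E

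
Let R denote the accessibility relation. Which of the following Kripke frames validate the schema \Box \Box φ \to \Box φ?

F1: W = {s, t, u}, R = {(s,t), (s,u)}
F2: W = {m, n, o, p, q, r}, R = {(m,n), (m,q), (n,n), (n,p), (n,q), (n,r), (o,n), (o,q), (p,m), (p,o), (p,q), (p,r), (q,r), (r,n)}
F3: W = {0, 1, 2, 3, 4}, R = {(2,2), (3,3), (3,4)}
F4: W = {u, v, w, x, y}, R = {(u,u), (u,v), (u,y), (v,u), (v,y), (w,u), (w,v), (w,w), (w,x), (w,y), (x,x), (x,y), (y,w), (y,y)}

F3, F4

Frame correspondent (Sahlqvist): \forall x \forall y (Rxy \to \exists z (Rxz \wedge Rzy)) — i.e. density.
F1: fails — Rsu but no z with Rsz and Rzu.
F2: fails — Rpm but no z with Rpz and Rzm.
F3: satisfies the condition.
F4: satisfies the condition.
Valid on: F3, F4.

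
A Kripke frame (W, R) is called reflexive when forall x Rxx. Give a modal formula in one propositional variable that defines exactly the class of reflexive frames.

□q → q

A defining formula is □q → q (the T axiom).
Suppose □q→q is valid. At any x set V(q)={w : Rxw}. Then □q holds at x, so q holds at x, i.e. Rxx.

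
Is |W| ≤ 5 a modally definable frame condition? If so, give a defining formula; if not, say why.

Not modally definable

If a class were modally definable it would be closed under disjoint unions (Goldblatt–Thomason).
Any modal formula valid on each of 6 disjoint one-world frames is valid on their disjoint union (validity is preserved under disjoint unions). Each one-world frame has |W|=1≤5, but the union has |W|=6.
Hence having at most 5 worlds is not modally definable.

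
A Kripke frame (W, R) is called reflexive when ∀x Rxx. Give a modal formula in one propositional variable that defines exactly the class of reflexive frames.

□q → q

A defining formula is □q → q (the T axiom).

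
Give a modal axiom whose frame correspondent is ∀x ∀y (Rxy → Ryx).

The condition is symmetry. The B schema r → □◇r defines it.
Suppose r→□◇r is valid. Take Rxy and set V(r)={x}. Then r at x, so □◇r at x, so ◇r at y, so some z with Ryz has r; z=x, i.e. Ryx.

r → □◇r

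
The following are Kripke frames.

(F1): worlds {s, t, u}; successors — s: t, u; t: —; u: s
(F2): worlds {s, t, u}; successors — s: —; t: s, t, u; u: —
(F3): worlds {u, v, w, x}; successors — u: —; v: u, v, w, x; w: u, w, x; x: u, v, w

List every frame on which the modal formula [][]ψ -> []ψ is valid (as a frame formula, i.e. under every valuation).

(F2), (F3)

Frame correspondent (Sahlqvist): forall x forall y (Rxy -> exists z (Rxz & Rzy)) — i.e. density.
(F1): fails — Rsu but no z with Rsz and Rzu.
(F2): satisfies the condition.
(F3): satisfies the condition.
Valid on: (F2), (F3).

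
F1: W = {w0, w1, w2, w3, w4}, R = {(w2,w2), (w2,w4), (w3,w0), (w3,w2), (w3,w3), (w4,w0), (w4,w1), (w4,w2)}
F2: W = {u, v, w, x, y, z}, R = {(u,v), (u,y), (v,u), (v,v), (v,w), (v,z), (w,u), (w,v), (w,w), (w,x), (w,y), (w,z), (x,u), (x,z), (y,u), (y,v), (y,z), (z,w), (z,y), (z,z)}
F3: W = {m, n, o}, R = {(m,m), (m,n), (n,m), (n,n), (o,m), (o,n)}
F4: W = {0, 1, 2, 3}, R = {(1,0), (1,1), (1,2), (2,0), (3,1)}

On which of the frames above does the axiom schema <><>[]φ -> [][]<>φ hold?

F3

This is the axiom for a generalized confluence (Geach) condition; its first-order frame correspondent is forall x forall y forall z ((x R^2 y & x R^2 z) -> exists w (yRw & zRw)).
F1: fails — w2R²w0, w2R²w0 but no w with w0Rw and w0Rw.
F2: fails — vR²u, vR²x but no t with uRt and xRt.
F3: holds.
F4: fails — 1R²0, 1R²0 but no w with 0Rw and 0Rw.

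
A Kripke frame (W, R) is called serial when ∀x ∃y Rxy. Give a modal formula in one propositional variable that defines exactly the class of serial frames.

A defining formula is □r → ◇r (the D axiom).

□r → ◇r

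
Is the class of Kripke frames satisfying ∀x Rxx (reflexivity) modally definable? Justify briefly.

Yes: it is reflexivity, defined by the T schema □r → r.
Suppose □r→r is valid. At any x set V(r)={w : Rxw}. Then □r holds at x, so r holds at x, i.e. Rxx.

Definable; □r → r defines it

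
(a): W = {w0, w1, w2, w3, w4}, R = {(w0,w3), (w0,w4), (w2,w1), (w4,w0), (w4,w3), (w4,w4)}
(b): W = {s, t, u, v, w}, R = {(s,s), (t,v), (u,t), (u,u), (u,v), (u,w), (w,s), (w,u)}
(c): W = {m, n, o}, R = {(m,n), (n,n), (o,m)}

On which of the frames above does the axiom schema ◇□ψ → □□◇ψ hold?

(c)

This is the axiom for a generalized confluence (Geach) condition; its first-order frame correspondent is ∀x ∀y ∀z ((xRy ∧ xR²z) → ∃w (yRw ∧ zRw)).
(a): fails — w0Rw3, w0R²w0 but no w with w3Rw and w0Rw.
(b): fails — uRt, uR²s but no w* with tRw* and sRw*.
(c): holds.
Valid on: (c).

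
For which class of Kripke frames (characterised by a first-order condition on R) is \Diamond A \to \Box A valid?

partial functionality: \forall x \forall y \forall z (Rxy \wedge Rxz \to y = z)

Suppose ◇A→□A is valid. Take Rxy, Rxz and set V(A)={y}. Then ◇A at x, so □A at x, so A at z, i.e. z=y.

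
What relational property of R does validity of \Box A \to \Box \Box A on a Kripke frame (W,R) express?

Suppose □A→□□A is valid. Take Rxy, Ryz and set V(A)={w : Rxw}. Then □A at x, so □□A at x, so □A at y, so A at z, i.e. Rxz.

transitivity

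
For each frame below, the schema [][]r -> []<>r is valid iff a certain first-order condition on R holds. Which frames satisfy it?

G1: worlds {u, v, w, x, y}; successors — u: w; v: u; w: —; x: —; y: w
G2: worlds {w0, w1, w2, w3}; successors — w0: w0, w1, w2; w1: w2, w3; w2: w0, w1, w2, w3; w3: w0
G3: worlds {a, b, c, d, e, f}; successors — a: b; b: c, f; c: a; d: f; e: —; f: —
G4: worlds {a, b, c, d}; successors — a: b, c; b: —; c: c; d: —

G2

The schema corresponds to a generalized confluence (Geach) condition: forall x forall z (xRz -> exists w (x R^2 w & zRw)).
G1: fails — uRw but no t with uR²t and wRt.
G2: condition met.
G3: fails — bRf but no w with bR²w and fRw.
G4: fails — aRb but no w with aR²w and bRw.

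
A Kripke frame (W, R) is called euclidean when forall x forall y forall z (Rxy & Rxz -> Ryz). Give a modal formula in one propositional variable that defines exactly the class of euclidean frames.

◇s → □◇s

The condition is the Euclidean property. The 5 schema ◇s → □◇s defines it.
Suppose ◇s→□◇s is valid. Take Rxy, Rxz and set V(s)={y}. Then ◇s at x, so □◇s at x, so ◇s at z, so some w with Rzw has s; w=y, i.e. Rzy. By symmetry of the argument, Ryz.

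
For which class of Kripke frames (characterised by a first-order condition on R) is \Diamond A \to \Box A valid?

Partial functionality

This is the CD axiom.
It corresponds to partial functionality: \forall x \forall y \forall z (Rxy \wedge Rxz \to y = z).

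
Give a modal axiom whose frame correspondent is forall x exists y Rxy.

□p → ◇p

A defining formula is □p → ◇p (the D axiom).
Suppose □p→◇p is valid. At any x set V(p)=W. Then □p at x, so ◇p at x, so x has a successor.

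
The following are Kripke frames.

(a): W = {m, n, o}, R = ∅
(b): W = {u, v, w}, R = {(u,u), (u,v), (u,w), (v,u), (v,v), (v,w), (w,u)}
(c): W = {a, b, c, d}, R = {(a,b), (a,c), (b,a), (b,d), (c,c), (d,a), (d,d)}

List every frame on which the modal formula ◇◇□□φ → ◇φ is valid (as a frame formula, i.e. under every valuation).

The schema corresponds to a generalized confluence (Geach) condition: ∀x ∀y (xR²y → ∃w (yR²w ∧ xRw)).
(a): holds.
(b): holds.
(c): fails — bR²c but no w with cR²w and bRw.
Valid on: (a), (b).

(a), (b)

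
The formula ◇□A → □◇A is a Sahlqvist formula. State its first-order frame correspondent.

convergence: ∀x ∀y ∀z (Rxy ∧ Rxz → ∃w (Ryw ∧ Rzw))

Suppose ◇□A→□◇A is valid. Take Rxy, Rxz and set V(A)={w : Ryw}. Then □A at y so ◇□A at x, so □◇A at x, so ◇A at z, giving w with Rzw and Ryw.
Conversely, on a frame with convergence the schema holds at every world under every valuation.
Frame condition: ∀x ∀y ∀z (Rxy ∧ Rxz → ∃w (Ryw ∧ Rzw)).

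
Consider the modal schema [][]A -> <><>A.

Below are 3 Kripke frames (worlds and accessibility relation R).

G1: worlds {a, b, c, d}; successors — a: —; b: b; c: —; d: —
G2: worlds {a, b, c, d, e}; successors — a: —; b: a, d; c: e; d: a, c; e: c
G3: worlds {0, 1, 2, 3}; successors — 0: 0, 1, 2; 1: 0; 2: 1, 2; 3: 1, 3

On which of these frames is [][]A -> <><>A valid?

The schema corresponds to a generalized confluence (Geach) condition: forall x exists w (x R^2 w & x R^2 w).
G1: fails — at a but no w with aR²w and aR²w.
G2: fails — at a but no w with aR²w and aR²w.
G3: holds.

G3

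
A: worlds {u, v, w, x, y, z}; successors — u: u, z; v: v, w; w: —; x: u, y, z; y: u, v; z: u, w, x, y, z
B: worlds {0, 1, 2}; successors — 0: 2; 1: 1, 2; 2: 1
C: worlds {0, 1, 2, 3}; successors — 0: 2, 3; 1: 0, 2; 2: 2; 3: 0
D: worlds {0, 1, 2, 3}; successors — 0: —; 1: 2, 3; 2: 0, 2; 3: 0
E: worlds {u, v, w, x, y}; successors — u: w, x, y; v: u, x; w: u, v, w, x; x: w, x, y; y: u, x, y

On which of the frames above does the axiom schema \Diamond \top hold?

The schema corresponds to seriality: \forall x \exists y Rxy.
A: fails — world w has no successor.
B: condition met.
C: condition met.
D: fails — world 0 has no successor.
E: condition met.
Valid on: B, C, E.

B, C, E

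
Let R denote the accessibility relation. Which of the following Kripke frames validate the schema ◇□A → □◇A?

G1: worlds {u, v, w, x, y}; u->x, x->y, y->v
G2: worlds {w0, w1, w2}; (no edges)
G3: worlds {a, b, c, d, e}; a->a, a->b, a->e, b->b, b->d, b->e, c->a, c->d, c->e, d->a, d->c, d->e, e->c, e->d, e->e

G2, G3

This is the axiom for convergence; its first-order frame correspondent is ∀x ∀y ∀z (Rxy ∧ Rxz → ∃w (Ryw ∧ Rzw)).
G1: fails — Ryv and Ryv but v and v have no common successor.
G2: holds.
G3: holds.
Valid on: G2, G3.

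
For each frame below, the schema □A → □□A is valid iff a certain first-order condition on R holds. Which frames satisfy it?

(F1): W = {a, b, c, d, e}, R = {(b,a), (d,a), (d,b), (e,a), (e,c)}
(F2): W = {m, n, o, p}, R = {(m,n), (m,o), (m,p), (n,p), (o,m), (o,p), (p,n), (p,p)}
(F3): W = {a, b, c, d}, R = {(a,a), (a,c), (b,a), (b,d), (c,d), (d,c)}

Frame correspondent (Sahlqvist): ∀x ∀y ∀z (Rxy ∧ Ryz → Rxz) — i.e. transitivity.
(F1): holds.
(F2): fails — Rom and Rmo but not Roo.
(F3): fails — Rcd and Rdc but not Rcc.
Valid on: (F1).

(F1)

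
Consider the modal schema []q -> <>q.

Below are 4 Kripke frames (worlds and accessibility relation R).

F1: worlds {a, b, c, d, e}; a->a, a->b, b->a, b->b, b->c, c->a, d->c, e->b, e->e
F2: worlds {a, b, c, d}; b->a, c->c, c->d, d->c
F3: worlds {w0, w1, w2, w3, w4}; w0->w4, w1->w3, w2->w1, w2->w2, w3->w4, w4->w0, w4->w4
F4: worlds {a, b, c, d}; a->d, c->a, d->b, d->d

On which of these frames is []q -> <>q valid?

F1, F3

The schema corresponds to seriality: forall x exists y Rxy.
F1: ✓.
F2: fails — world a has no successor.
F3: ✓.
F4: fails — world b has no successor.
Valid on: F1, F3.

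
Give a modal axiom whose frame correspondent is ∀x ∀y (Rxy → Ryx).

A defining formula is s → □◇s (the B axiom).

s → □◇s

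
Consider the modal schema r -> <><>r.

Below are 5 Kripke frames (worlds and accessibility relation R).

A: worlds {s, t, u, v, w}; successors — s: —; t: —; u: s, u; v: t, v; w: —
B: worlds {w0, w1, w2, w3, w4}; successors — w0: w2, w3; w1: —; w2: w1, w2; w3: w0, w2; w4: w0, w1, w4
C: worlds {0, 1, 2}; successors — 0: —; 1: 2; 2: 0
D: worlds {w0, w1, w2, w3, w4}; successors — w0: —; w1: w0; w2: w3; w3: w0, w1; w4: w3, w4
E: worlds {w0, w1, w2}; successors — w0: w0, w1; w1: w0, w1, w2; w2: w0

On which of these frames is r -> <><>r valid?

The schema corresponds to a generalized confluence (Geach) condition: forall x exists w (x = w & x R^2 w).
A: fails — at s but no w* with s=w* and sR²w*.
B: fails — at w1 but no w with w1=w and w1R²w.
C: fails — at 0 but no w with 0=w and 0R²w.
D: fails — at w0 but no w with w0=w and w0R²w.
E: fails — at w2 but no w with w2=w and w2R²w.

none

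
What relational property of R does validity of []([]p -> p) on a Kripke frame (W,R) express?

shift-reflexivity

Suppose □(□p→p) is valid. Take Rxy and set V(p)={w : Ryw}. Then at y, □p holds; since □(□p→p) at x, □p→p at y, so p at y, i.e. Ryy.
Conversely, on a frame with shift-reflexivity the schema holds at every world under every valuation.
Frame condition: forall x forall y (Rxy -> Ryy).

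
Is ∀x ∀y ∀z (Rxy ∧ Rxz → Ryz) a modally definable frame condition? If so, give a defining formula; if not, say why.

The condition is the Euclidean property. A defining modal formula is ◇p → □◇p.
Suppose ◇p→□◇p is valid. Take Rxy, Rxz and set V(p)={y}. Then ◇p at x, so □◇p at x, so ◇p at z, so some w with Rzw has p; w=y, i.e. Rzy. By symmetry of the argument, Ryz.

Yes, by ◇p → □◇p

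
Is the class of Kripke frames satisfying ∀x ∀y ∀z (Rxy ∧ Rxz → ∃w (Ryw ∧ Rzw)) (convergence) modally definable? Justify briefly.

The condition is convergence. A defining modal formula is ◇□p → □◇p.
Suppose ◇□p→□◇p is valid. Take Rxy, Rxz and set V(p)={w : Ryw}. Then □p at y so ◇□p at x, so □◇p at x, so ◇p at z, giving w with Rzw and Ryw.

Definable; ◇□p → □◇p defines it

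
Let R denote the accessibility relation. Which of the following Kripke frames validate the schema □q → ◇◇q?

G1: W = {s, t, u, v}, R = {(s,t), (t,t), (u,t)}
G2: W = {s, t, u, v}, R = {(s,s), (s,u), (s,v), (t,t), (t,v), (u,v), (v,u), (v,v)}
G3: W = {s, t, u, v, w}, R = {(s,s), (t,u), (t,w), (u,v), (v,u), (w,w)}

The schema corresponds to a generalized confluence (Geach) condition: ∀x ∃w (xRw ∧ xR²w).
G1: fails — at v but no w with vRw and vR²w.
G2: ✓.
G3: fails — at u but no w* with uRw* and uR²w*.
Valid on: G2.

G2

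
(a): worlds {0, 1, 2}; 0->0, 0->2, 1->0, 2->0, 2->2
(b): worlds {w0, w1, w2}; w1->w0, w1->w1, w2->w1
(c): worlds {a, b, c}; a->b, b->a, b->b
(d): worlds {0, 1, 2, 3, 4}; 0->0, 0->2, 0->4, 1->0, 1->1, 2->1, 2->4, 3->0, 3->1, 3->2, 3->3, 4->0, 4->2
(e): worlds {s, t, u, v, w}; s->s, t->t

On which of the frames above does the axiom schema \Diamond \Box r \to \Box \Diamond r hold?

(a), (c), (e)

The schema corresponds to convergence: \forall x \forall y \forall z (Rxy \wedge Rxz \to \exists w (Ryw \wedge Rzw)).
(a): condition met.
(b): fails — Rw1w1 and Rw1w0 but w1 and w0 have no common successor.
(c): condition met.
(d): fails — R02 and R04 but 2 and 4 have no common successor.
(e): condition met.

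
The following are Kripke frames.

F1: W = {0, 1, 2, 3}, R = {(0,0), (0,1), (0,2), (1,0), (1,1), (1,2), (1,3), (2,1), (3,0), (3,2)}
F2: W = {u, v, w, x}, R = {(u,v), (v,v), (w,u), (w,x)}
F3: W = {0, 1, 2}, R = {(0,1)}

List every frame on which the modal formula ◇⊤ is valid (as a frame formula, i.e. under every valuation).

Frame correspondent (Sahlqvist): ∀x ∃y Rxy — i.e. seriality.
F1: satisfies the condition.
F2: fails — world x has no successor.
F3: fails — world 1 has no successor.

F1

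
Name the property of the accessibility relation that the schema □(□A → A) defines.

Shift-reflexivity

Suppose □(□A→A) is valid. Take Rxy and set V(A)={w : Ryw}. Then at y, □A holds; since □(□A→A) at x, □A→A at y, so A at y, i.e. Ryy.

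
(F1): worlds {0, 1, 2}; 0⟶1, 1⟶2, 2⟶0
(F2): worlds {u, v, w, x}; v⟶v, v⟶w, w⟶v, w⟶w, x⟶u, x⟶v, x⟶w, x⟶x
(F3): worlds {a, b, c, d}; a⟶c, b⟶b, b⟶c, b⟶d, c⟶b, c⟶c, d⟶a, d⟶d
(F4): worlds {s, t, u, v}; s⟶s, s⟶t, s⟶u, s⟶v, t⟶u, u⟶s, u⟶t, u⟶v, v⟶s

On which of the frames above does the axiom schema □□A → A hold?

Frame correspondent (Sahlqvist): ∀x ∃w (xR²w ∧ x = w) — i.e. a generalized confluence (Geach) condition.
(F1): fails — at 0 but no w with 0R²w and 0=w.
(F2): fails — at u but no t with uR²t and u=t.
(F3): fails — at a but no w with aR²w and a=w.
(F4): condition met.
Valid on: (F4).

(F4)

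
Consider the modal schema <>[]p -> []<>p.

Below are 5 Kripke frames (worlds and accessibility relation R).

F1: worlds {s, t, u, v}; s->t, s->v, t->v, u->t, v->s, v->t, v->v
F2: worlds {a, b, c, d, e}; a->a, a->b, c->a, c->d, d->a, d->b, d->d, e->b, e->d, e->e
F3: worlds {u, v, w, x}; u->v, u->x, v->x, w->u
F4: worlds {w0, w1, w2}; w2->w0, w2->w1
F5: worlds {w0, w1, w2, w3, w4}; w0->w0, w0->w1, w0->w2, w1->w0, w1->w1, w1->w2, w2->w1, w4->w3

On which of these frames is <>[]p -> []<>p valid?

Frame correspondent (Sahlqvist): forall x forall y forall z (Rxy & Rxz -> exists w (Ryw & Rzw)) — i.e. convergence.
F1: ✓.
F2: fails — Rab and Rab but b and b have no common successor.
F3: fails — Ruv and Rux but v and x have no common successor.
F4: fails — Rw2w0 and Rw2w0 but w0 and w0 have no common successor.
F5: fails — Rw4w3 and Rw4w3 but w3 and w3 have no common successor.
Valid on: F1.

F1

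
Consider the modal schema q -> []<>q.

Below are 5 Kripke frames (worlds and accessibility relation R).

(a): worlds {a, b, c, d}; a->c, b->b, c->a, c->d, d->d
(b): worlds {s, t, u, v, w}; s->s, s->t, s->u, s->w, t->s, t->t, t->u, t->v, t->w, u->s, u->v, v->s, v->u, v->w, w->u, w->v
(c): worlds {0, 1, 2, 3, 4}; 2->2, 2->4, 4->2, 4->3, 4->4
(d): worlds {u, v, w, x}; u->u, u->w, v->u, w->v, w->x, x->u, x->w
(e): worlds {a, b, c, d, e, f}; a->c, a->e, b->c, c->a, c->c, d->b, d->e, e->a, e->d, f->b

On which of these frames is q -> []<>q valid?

This is the axiom for symmetry; its first-order frame correspondent is forall x forall y (Rxy -> Ryx).
(a): fails — Rcd but not Rdc.
(b): fails — Rtv but not Rvt.
(c): fails — R43 but not R34.
(d): fails — Ruw but not Rwu.
(e): fails — Rbc but not Rcb.
Valid on no frame.

none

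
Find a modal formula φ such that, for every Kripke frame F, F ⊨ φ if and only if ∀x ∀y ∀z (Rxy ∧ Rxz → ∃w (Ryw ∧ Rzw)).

◇□p → □◇p

A defining formula is ◇□p → □◇p (the .2 axiom).
Suppose ◇□p→□◇p is valid. Take Rxy, Rxz and set V(p)={w : Ryw}. Then □p at y so ◇□p at x, so □◇p at x, so ◇p at z, giving w with Rzw and Ryw.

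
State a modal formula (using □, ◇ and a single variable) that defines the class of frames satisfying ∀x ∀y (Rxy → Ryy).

The condition is shift-reflexivity. The T□ schema □(□ψ → ψ) defines it.
Suppose □(□ψ→ψ) is valid. Take Rxy and set V(ψ)={w : Ryw}. Then at y, □ψ holds; since □(□ψ→ψ) at x, □ψ→ψ at y, so ψ at y, i.e. Ryy.

□(□ψ → ψ)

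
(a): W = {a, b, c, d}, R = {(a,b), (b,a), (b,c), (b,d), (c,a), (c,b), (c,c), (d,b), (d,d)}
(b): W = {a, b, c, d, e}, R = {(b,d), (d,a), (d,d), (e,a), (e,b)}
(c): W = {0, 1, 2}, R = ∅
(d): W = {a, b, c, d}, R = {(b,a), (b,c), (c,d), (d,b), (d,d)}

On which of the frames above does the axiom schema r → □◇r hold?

The schema corresponds to symmetry: ∀x ∀y (Rxy → Ryx).
(a): fails — Rca but not Rac.
(b): fails — Reb but not Rbe.
(c): ✓.
(d): fails — Rbc but not Rcb.

(c)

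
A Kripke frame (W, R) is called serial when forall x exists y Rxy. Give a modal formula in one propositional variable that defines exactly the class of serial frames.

The condition is seriality. The D schema □p → ◇p defines it.
Suppose □p→◇p is valid. At any x set V(p)=W. Then □p at x, so ◇p at x, so x has a successor.

□p → ◇p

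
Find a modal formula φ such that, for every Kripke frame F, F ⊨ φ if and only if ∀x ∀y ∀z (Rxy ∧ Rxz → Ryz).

◇p → □◇p

A defining formula is ◇p → □◇p (the 5 axiom).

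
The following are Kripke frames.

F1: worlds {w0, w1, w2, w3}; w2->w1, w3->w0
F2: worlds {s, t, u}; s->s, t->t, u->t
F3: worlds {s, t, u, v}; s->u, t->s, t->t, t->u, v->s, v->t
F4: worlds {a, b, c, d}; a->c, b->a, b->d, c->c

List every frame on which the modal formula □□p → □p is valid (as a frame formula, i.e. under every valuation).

F2

The schema corresponds to density: ∀x ∀y (Rxy → ∃z (Rxz ∧ Rzy)).
F1: fails — Rw2w1 but no z with Rw2z and Rzw1.
F2: holds.
F3: fails — Rsu but no z with Rsz and Rzu.
F4: fails — Rba but no z with Rbz and Rza.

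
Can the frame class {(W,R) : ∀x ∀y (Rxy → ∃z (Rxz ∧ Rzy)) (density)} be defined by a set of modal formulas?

This is a Sahlqvist condition; the C4 axiom □□q → □q defines it.
Suppose □□q→□q is valid. Take Rxy and set V(q)={w : xR²w}. Then □□q at x, so □q at x, so q at y, i.e. ∃z(Rxz∧Rzy).

Definable; □□q → □q defines it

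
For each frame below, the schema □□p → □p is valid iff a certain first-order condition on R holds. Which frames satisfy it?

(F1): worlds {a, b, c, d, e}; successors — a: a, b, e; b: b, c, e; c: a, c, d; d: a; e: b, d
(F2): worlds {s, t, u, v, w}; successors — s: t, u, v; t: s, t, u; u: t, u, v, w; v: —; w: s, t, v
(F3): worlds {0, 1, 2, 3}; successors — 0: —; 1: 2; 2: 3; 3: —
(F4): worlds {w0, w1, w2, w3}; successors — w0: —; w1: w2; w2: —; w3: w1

The schema corresponds to density: ∀x ∀y (Rxy → ∃z (Rxz ∧ Rzy)).
(F1): fails — Red but no z with Rez and Rzd.
(F2): ✓.
(F3): fails — R12 but no z with R1z and Rz2.
(F4): fails — Rw1w2 but no z with Rw1z and Rzw2.

(F2)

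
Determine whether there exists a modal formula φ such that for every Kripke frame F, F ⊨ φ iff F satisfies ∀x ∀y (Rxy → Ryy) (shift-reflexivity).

Definable; □(□r → r) defines it

This is a Sahlqvist condition; the T□ axiom □(□r → r) defines it.
Suppose □(□r→r) is valid. Take Rxy and set V(r)={w : Ryw}. Then at y, □r holds; since □(□r→r) at x, □r→r at y, so r at y, i.e. Ryy.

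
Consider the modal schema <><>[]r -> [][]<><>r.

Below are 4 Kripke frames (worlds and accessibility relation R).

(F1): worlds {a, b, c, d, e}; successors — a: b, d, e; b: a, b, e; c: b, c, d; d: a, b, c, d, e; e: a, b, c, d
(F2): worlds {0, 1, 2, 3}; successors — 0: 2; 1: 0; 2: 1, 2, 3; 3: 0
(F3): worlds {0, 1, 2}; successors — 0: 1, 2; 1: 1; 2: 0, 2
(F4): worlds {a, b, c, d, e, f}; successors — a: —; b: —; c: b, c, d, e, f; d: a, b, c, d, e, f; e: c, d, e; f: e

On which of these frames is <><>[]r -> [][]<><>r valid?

This is the axiom for a generalized confluence (Geach) condition; its first-order frame correspondent is forall x forall y forall z ((x R^2 y & x R^2 z) -> exists w (yRw & z R^2 w)).
(F1): ✓.
(F2): fails — 0R²1, 0R²1 but no w with 1Rw and 1R²w.
(F3): fails — 0R²2, 0R²1 but no w with 2Rw and 1R²w.
(F4): fails — cR²a, cR²a but no w with aRw and aR²w.
Valid on: (F1).

(F1)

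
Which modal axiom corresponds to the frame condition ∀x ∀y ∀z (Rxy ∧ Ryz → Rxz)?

A defining formula is □r → □□r (the 4 axiom).
Suppose □r→□□r is valid. Take Rxy, Ryz and set V(r)={w : Rxw}. Then □r at x, so □□r at x, so □r at y, so r at z, i.e. Rxz.

□r → □□r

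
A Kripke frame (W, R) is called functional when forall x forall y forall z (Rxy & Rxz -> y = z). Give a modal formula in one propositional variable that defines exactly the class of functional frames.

◇ψ → □ψ

This is partial functionality; the standard corresponding axiom is CD: ◇ψ → □ψ.
Suppose ◇ψ→□ψ is valid. Take Rxy, Rxz and set V(ψ)={y}. Then ◇ψ at x, so □ψ at x, so ψ at z, i.e. z=y.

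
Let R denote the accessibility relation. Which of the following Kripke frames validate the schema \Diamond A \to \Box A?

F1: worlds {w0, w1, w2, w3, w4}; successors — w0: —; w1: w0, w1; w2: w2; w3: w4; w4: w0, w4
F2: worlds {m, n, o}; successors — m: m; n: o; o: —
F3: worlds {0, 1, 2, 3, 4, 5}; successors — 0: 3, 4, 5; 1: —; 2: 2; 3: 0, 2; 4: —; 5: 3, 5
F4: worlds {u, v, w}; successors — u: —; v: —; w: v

The schema corresponds to partial functionality: \forall x \forall y \forall z (Rxy \wedge Rxz \to y = z).
F1: fails — w1 sees both w0 and w1.
F2: holds.
F3: fails — 0 sees both 3 and 4.
F4: holds.

F2, F4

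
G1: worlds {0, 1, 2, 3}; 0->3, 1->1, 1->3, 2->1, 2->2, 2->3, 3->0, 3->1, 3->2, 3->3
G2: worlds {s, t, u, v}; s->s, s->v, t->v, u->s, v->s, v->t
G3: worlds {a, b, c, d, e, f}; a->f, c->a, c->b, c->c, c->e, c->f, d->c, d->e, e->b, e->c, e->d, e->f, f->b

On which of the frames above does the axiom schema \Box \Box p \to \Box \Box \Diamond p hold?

G1

Frame correspondent (Sahlqvist): \forall x \forall z (x R^2 z \to \exists w (x R^2 w \wedge zRw)) — i.e. a generalized confluence (Geach) condition.
G1: satisfies the condition.
G2: fails — tR²t but no w with tR²w and tRw.
G3: fails — aR²b but no w with aR²w and bRw.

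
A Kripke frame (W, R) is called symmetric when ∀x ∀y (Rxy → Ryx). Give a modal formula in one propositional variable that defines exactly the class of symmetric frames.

ψ → □◇ψ

This is symmetry; the standard corresponding axiom is B: ψ → □◇ψ.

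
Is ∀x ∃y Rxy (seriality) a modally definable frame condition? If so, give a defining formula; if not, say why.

Definable; □q → ◇q defines it

This is a Sahlqvist condition; the D axiom □q → ◇q defines it.
Suppose □q→◇q is valid. At any x set V(q)=W. Then □q at x, so ◇q at x, so x has a successor.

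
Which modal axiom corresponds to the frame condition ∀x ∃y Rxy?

□r → ◇r

A defining formula is □r → ◇r (the D axiom).
Suppose □r→◇r is valid. At any x set V(r)=W. Then □r at x, so ◇r at x, so x has a successor.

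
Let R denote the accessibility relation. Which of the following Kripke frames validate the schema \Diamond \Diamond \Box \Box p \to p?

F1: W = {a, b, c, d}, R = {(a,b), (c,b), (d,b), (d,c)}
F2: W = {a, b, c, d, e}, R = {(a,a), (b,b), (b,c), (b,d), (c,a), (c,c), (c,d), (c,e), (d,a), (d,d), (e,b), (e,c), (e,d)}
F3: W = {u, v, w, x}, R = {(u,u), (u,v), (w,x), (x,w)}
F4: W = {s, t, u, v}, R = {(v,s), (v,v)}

none

The schema corresponds to a generalized confluence (Geach) condition: \forall x \forall y (x R^2 y \to \exists w (y R^2 w \wedge x = w)).
F1: fails — dR²b but no w with bR²w and d=w.
F2: fails — bR²a but no w with aR²w and b=w.
F3: fails — uR²v but no t with vR²t and u=t.
F4: fails — vR²s but no w with sR²w and v=w.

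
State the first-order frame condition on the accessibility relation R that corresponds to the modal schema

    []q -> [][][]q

forall x forall z (x R^3 z -> exists w (xRw & z = w))

This is a Sahlqvist (Geach-type) schema ◇^0□^1q → □^3◇^0q.
First-order correspondent: forall x forall z (x R^3 z -> exists w (xRw & z = w)).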